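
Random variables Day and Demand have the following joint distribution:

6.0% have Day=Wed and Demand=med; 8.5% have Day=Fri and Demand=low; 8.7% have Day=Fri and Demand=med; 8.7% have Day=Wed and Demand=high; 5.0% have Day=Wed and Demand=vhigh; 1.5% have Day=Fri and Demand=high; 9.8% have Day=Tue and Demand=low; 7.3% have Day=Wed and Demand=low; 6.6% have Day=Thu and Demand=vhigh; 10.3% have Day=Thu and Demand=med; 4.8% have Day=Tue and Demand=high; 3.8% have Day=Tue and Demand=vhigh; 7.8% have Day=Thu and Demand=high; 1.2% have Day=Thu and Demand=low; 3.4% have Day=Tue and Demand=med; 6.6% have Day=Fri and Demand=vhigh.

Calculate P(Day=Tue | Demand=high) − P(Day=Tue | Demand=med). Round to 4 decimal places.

0.0908

P(Demand=high) = 0.048 + 0.087 + 0.078 + 0.015 = 0.228; P(Day=Tue | Demand=high) = 0.048/0.228 = 0.21053.
P(Demand=med) = 0.034 + 0.060 + 0.103 + 0.087 = 0.284; P(Day=Tue | Demand=med) = 0.034/0.284 = 0.11972.
Difference = 0.0908.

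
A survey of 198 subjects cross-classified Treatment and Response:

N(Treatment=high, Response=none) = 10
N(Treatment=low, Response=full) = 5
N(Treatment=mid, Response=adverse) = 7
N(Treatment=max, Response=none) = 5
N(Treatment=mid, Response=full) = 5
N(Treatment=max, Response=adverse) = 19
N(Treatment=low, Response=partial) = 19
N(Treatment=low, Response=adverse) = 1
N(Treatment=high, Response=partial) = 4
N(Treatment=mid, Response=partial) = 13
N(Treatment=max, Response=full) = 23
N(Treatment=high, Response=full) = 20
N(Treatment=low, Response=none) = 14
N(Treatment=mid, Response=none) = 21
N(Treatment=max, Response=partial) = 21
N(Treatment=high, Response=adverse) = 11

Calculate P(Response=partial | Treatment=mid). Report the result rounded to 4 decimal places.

Total with Treatment=mid: 21 + 13 + 5 + 7 = 46.
P(Response=partial | Treatment=mid) = 13/46 = 0.2826.

0.2826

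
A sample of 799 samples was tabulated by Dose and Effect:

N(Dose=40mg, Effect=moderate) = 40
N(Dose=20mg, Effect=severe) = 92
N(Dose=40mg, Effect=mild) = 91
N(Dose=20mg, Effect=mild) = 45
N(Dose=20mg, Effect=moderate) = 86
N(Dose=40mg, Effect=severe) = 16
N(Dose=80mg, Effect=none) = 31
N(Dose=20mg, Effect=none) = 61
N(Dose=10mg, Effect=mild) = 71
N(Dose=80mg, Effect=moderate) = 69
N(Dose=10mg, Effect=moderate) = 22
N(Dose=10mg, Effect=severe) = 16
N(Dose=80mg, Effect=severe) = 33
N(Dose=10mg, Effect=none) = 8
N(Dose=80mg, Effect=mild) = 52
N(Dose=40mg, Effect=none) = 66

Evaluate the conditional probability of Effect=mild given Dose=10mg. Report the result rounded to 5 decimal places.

Total with Dose=10mg: 8 + 71 + 22 + 16 = 117.
P(Effect=mild | Dose=10mg) = 71/117 = 0.60684.

0.60684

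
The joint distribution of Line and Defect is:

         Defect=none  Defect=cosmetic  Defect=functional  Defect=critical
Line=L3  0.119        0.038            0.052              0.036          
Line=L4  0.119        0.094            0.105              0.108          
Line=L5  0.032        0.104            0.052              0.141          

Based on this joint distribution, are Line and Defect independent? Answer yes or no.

P(Line=L5) = 0.329 and P(Defect=none) = 0.270, so their product is 0.08883, but P(Line=L5, Defect=none) = 0.032. Since these differ, Line and Defect are not independent.

no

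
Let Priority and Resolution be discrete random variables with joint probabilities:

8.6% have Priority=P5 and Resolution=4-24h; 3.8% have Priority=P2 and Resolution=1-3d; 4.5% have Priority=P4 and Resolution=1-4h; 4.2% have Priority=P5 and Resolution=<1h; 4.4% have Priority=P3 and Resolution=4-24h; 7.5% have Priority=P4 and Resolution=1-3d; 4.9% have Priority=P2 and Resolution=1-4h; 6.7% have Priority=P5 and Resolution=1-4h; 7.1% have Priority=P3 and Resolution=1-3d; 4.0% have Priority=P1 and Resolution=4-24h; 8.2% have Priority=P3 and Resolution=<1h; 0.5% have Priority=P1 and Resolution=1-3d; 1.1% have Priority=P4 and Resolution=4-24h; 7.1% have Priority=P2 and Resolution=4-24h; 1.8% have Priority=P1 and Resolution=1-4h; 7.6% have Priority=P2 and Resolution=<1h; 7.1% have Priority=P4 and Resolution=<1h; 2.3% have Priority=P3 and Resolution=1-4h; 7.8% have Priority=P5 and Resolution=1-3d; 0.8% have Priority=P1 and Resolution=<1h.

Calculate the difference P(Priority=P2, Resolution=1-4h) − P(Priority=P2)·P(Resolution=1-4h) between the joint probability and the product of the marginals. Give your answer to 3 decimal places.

0.002

P(Priority=P2) = 0.076 + 0.049 + 0.071 + 0.038 = 0.234.
P(Resolution=1-4h) = 0.018 + 0.049 + 0.023 + 0.045 + 0.067 = 0.202.
P(Priority=P2, Resolution=1-4h) − P(Priority=P2)P(Resolution=1-4h) = 0.049 − 0.234×0.202 = 0.002.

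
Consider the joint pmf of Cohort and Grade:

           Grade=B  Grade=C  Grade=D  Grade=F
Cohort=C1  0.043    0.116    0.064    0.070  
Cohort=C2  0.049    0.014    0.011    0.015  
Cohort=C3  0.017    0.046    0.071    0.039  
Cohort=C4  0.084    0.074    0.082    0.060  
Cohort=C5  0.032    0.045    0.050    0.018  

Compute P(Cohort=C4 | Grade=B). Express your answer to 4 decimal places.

P(Grade=B) = 0.043 + 0.049 + 0.017 + 0.084 + 0.032 = 0.225.
P(Cohort=C4 | Grade=B) = 0.084/0.225 = 0.3733.

0.3733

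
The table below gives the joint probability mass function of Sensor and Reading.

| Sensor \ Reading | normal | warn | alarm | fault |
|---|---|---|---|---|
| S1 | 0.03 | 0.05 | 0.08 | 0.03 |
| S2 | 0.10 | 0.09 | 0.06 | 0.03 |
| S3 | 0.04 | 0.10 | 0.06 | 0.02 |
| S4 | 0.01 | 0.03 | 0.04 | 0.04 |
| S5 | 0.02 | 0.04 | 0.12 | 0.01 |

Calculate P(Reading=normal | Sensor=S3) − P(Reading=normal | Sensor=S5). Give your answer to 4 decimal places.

P(Sensor=S3) = 0.04 + 0.10 + 0.06 + 0.02 = 0.22; P(Reading=normal | Sensor=S3) = 0.04/0.22 = 0.18182.
P(Sensor=S5) = 0.02 + 0.04 + 0.12 + 0.01 = 0.19; P(Reading=normal | Sensor=S5) = 0.02/0.19 = 0.10526.
Difference = 0.0766.

0.0766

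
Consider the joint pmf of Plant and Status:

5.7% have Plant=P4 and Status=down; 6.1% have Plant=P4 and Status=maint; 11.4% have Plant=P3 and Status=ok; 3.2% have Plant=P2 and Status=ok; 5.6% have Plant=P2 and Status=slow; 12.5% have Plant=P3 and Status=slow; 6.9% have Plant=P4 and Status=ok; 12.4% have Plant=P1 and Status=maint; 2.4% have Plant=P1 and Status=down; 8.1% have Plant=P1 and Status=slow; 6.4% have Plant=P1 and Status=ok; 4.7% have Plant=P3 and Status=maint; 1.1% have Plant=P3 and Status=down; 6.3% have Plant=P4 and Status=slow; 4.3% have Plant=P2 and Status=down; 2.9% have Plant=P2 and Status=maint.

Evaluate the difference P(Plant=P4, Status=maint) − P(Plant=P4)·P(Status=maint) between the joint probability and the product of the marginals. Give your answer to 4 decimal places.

P(Plant=P4) = 0.069 + 0.063 + 0.057 + 0.061 = 0.250.
P(Status=maint) = 0.124 + 0.029 + 0.047 + 0.061 = 0.261.
P(Plant=P4, Status=maint) − P(Plant=P4)P(Status=maint) = 0.061 − 0.250×0.261 = -0.0043.

-0.0043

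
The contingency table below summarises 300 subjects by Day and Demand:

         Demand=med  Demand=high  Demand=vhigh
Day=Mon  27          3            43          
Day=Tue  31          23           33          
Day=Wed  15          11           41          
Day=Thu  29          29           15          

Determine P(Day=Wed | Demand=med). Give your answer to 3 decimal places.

0.147

Total with Demand=med: 27 + 31 + 15 + 29 = 102.
P(Day=Wed | Demand=med) = 15/102 = 0.147.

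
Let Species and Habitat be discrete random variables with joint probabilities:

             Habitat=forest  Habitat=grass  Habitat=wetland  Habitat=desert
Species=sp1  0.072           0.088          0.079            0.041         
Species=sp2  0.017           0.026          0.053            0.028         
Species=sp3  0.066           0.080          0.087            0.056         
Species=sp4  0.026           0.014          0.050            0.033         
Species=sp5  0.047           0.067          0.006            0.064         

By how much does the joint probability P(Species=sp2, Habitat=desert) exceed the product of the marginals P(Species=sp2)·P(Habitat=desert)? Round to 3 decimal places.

P(Species=sp2) = 0.017 + 0.026 + 0.053 + 0.028 = 0.124.
P(Habitat=desert) = 0.041 + 0.028 + 0.056 + 0.033 + 0.064 = 0.222.
P(Species=sp2, Habitat=desert) − P(Species=sp2)P(Habitat=desert) = 0.028 − 0.124×0.222 = 0.000.

0.000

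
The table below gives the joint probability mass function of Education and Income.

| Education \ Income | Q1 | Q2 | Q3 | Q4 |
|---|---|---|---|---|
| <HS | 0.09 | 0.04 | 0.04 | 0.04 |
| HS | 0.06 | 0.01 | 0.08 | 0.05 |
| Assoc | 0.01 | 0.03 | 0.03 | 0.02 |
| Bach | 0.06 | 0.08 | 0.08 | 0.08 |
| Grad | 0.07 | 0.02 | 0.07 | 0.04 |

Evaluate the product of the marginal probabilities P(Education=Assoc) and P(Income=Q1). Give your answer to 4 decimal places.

P(Education=Assoc) = 0.01 + 0.03 + 0.03 + 0.02 = 0.09.
P(Income=Q1) = 0.09 + 0.06 + 0.01 + 0.06 + 0.07 = 0.29.
Product: 0.09 × 0.29 = 0.0261.

0.0261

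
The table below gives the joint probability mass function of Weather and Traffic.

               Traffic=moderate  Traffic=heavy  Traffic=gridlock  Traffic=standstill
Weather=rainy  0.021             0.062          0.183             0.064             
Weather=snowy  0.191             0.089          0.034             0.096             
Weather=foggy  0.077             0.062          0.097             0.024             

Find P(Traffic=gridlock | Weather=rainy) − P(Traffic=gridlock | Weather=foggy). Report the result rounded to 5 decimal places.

0.18147

P(Weather=rainy) = 0.021 + 0.062 + 0.183 + 0.064 = 0.330; P(Traffic=gridlock | Weather=rainy) = 0.183/0.330 = 0.554545.
P(Weather=foggy) = 0.077 + 0.062 + 0.097 + 0.024 = 0.260; P(Traffic=gridlock | Weather=foggy) = 0.097/0.260 = 0.373077.
Difference = 0.18147.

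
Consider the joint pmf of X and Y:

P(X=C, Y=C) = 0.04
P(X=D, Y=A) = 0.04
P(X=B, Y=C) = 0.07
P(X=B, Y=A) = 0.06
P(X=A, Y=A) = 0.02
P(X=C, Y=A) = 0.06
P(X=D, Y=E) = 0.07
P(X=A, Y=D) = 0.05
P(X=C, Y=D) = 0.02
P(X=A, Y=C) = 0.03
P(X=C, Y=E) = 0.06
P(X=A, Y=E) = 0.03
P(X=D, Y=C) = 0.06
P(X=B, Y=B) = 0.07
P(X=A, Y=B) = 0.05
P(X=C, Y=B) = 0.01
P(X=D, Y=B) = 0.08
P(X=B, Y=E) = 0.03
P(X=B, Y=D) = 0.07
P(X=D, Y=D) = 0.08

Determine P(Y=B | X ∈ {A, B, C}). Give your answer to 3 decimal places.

P(X=A) = 0.02 + 0.05 + 0.03 + 0.05 + 0.03 = 0.18.
P(X=B) = 0.06 + 0.07 + 0.07 + 0.07 + 0.03 = 0.30.
P(X=C) = 0.06 + 0.01 + 0.04 + 0.02 + 0.06 = 0.19.
P(X ∈ {A, B, C}) = 0.18 + 0.30 + 0.19 = 0.67; P(Y=B, X ∈ {A, B, C}) = 0.05 + 0.07 + 0.01 = 0.13.
P(Y=B | X ∈ {A, B, C}) = 0.13/0.67 = 0.194.

0.194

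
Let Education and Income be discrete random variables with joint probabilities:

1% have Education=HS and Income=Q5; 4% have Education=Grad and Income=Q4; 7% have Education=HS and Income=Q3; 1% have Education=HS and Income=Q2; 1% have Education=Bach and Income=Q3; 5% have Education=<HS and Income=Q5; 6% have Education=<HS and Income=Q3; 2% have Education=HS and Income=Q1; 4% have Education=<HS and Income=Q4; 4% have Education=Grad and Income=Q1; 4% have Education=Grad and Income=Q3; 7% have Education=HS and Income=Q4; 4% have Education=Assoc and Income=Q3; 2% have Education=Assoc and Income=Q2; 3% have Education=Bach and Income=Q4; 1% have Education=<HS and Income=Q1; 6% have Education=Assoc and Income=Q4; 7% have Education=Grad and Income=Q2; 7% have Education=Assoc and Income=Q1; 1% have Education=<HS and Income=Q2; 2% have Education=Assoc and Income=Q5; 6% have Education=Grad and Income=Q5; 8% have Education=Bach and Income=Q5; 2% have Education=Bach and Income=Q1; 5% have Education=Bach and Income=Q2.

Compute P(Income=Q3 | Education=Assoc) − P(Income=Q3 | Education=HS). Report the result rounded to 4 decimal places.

P(Education=Assoc) = 0.07 + 0.02 + 0.04 + 0.06 + 0.02 = 0.21; P(Income=Q3 | Education=Assoc) = 0.04/0.21 = 0.19048.
P(Education=HS) = 0.02 + 0.01 + 0.07 + 0.07 + 0.01 = 0.18; P(Income=Q3 | Education=HS) = 0.07/0.18 = 0.38889.
Difference = -0.1984.

-0.1984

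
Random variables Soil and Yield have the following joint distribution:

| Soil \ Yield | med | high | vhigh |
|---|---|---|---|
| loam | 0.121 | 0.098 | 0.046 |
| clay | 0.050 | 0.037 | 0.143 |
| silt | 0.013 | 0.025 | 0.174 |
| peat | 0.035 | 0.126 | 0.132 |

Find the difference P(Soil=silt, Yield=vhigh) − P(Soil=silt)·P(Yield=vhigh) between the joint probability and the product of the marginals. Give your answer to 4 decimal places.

P(Soil=silt) = 0.013 + 0.025 + 0.174 = 0.212.
P(Yield=vhigh) = 0.046 + 0.143 + 0.174 + 0.132 = 0.495.
P(Soil=silt, Yield=vhigh) − P(Soil=silt)P(Yield=vhigh) = 0.174 − 0.212×0.495 = 0.0691.

0.0691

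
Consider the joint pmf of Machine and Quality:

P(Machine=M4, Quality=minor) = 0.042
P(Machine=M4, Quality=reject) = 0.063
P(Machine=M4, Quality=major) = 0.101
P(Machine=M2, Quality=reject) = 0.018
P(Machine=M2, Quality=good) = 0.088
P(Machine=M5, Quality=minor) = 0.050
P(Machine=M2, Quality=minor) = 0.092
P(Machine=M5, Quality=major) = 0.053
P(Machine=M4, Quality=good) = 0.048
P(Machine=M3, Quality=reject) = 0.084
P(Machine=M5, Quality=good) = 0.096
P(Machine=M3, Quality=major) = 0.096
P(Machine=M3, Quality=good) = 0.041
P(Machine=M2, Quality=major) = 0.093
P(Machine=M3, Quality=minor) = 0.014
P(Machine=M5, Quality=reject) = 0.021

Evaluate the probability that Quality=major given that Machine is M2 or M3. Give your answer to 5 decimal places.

0.35932

P(Machine=M2) = 0.088 + 0.092 + 0.093 + 0.018 = 0.291.
P(Machine=M3) = 0.041 + 0.014 + 0.096 + 0.084 = 0.235.
P(Machine ∈ {M2, M3}) = 0.291 + 0.235 = 0.526; P(Quality=major, Machine ∈ {M2, M3}) = 0.093 + 0.096 = 0.189.
P(Quality=major | Machine ∈ {M2, M3}) = 0.189/0.526 = 0.35932.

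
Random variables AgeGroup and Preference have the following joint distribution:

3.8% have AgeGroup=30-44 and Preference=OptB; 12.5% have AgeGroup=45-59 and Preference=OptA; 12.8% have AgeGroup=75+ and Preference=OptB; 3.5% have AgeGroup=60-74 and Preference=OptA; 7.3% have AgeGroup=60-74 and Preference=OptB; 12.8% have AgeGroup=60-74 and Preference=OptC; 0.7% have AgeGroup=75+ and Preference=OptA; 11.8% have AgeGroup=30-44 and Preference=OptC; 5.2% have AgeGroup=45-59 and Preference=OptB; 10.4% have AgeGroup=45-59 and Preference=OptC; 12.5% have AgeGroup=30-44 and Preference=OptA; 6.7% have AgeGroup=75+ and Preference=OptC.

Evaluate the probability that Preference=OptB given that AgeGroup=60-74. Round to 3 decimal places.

0.309

P(AgeGroup=60-74) = 0.035 + 0.073 + 0.128 = 0.236.
P(Preference=OptB | AgeGroup=60-74) = 0.073/0.236 = 0.309.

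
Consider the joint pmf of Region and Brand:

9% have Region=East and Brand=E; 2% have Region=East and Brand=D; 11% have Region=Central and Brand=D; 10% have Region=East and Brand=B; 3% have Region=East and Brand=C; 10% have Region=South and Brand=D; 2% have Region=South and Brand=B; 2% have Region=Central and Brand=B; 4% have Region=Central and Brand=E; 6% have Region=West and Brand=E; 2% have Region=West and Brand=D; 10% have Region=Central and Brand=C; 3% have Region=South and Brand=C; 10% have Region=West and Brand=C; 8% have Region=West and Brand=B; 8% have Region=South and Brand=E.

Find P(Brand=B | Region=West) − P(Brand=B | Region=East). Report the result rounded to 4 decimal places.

-0.1090

P(Region=West) = 0.08 + 0.10 + 0.02 + 0.06 = 0.26; P(Brand=B | Region=West) = 0.08/0.26 = 0.30769.
P(Region=East) = 0.10 + 0.03 + 0.02 + 0.09 = 0.24; P(Brand=B | Region=East) = 0.10/0.24 = 0.41667.
Difference = -0.1090.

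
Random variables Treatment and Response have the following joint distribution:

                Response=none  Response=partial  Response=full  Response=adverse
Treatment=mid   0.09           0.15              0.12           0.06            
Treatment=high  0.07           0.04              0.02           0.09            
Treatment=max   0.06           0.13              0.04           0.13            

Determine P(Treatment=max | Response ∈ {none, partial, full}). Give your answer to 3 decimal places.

0.319

P(Response=none) = 0.09 + 0.07 + 0.06 = 0.22.
P(Response=partial) = 0.15 + 0.04 + 0.13 = 0.32.
P(Response=full) = 0.12 + 0.02 + 0.04 = 0.18.
P(Response ∈ {none, partial, full}) = 0.22 + 0.32 + 0.18 = 0.72; P(Treatment=max, Response ∈ {none, partial, full}) = 0.06 + 0.13 + 0.04 = 0.23.
P(Treatment=max | Response ∈ {none, partial, full}) = 0.23/0.72 = 0.319.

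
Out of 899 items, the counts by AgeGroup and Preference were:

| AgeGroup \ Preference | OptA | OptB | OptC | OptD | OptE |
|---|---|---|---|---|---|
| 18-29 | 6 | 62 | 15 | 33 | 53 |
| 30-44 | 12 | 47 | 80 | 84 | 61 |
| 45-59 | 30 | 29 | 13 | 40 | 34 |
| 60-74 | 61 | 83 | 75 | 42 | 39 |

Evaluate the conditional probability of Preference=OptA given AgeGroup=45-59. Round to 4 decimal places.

Total with AgeGroup=45-59: 30 + 29 + 13 + 40 + 34 = 146.
P(Preference=OptA | AgeGroup=45-59) = 30/146 = 0.2055.

0.2055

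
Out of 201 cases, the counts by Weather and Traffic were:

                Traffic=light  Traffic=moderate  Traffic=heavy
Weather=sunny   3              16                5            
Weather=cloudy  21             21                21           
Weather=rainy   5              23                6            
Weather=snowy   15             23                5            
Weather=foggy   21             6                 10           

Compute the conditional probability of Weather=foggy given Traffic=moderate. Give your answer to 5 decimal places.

Total with Traffic=moderate: 16 + 21 + 23 + 23 + 6 = 89.
P(Weather=foggy | Traffic=moderate) = 6/89 = 0.06742.

0.06742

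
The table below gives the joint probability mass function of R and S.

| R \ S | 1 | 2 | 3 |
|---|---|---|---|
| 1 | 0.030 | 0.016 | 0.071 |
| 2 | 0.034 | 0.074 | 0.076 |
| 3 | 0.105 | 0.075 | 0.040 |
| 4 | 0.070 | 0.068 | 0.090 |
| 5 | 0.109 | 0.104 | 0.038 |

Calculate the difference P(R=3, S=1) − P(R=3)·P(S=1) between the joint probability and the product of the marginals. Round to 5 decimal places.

0.02844

P(R=3) = 0.105 + 0.075 + 0.040 = 0.220.
P(S=1) = 0.030 + 0.034 + 0.105 + 0.070 + 0.109 = 0.348.
P(R=3, S=1) − P(R=3)P(S=1) = 0.105 − 0.220×0.348 = 0.02844.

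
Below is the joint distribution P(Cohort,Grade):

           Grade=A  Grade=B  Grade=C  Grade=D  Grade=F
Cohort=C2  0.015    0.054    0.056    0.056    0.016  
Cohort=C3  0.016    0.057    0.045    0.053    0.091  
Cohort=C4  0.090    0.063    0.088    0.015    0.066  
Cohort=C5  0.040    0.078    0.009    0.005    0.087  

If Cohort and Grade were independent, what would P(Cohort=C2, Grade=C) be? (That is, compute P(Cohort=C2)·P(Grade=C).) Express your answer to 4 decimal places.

P(Cohort=C2) = 0.015 + 0.054 + 0.056 + 0.056 + 0.016 = 0.197.
P(Grade=C) = 0.056 + 0.045 + 0.088 + 0.009 = 0.198.
Product: 0.197 × 0.198 = 0.0390.

0.0390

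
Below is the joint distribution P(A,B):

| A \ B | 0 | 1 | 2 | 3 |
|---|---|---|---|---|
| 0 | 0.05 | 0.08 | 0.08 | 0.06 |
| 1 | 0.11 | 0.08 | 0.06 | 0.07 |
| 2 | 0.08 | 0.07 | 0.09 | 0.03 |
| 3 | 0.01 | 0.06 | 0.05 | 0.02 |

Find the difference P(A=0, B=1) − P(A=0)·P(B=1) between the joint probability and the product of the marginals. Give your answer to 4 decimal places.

P(A=0) = 0.05 + 0.08 + 0.08 + 0.06 = 0.27.
P(B=1) = 0.08 + 0.08 + 0.07 + 0.06 = 0.29.
P(A=0, B=1) − P(A=0)P(B=1) = 0.08 − 0.27×0.29 = 0.0017.

0.0017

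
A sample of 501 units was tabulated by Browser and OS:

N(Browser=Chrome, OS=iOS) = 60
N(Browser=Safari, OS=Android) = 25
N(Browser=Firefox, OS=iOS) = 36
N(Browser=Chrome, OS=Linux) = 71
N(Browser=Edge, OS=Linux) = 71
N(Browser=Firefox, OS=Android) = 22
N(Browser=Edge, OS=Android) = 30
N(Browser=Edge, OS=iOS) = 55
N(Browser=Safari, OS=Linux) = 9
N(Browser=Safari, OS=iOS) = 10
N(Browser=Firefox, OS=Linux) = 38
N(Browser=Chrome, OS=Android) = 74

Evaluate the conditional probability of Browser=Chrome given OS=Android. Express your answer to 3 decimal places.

Total with OS=Android: 74 + 22 + 25 + 30 = 151.
P(Browser=Chrome | OS=Android) = 74/151 = 0.490.

0.490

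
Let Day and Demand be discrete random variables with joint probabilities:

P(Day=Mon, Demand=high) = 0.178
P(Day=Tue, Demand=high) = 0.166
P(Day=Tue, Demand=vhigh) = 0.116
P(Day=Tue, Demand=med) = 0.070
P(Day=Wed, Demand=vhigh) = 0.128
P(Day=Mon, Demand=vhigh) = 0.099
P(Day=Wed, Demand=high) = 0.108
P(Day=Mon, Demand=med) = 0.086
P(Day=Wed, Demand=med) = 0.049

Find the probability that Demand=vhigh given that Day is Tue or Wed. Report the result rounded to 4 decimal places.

0.3830

P(Day=Tue) = 0.070 + 0.166 + 0.116 = 0.352.
P(Day=Wed) = 0.049 + 0.108 + 0.128 = 0.285.
P(Day ∈ {Tue, Wed}) = 0.352 + 0.285 = 0.637; P(Demand=vhigh, Day ∈ {Tue, Wed}) = 0.116 + 0.128 = 0.244.
P(Demand=vhigh | Day ∈ {Tue, Wed}) = 0.244/0.637 = 0.3830.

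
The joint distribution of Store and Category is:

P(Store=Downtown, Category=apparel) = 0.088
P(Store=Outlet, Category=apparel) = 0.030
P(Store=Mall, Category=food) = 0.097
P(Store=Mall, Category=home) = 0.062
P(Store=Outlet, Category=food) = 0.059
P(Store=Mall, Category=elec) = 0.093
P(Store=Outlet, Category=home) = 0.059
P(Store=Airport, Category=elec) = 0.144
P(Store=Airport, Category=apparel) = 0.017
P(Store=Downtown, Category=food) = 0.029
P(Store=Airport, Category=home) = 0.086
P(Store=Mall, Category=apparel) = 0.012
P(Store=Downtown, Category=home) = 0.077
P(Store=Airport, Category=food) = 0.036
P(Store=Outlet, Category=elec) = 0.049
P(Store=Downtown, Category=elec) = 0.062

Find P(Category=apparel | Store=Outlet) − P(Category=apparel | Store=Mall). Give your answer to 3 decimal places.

P(Store=Outlet) = 0.059 + 0.030 + 0.049 + 0.059 = 0.197; P(Category=apparel | Store=Outlet) = 0.030/0.197 = 0.1523.
P(Store=Mall) = 0.097 + 0.012 + 0.093 + 0.062 = 0.264; P(Category=apparel | Store=Mall) = 0.012/0.264 = 0.0455.
Difference = 0.107.

0.107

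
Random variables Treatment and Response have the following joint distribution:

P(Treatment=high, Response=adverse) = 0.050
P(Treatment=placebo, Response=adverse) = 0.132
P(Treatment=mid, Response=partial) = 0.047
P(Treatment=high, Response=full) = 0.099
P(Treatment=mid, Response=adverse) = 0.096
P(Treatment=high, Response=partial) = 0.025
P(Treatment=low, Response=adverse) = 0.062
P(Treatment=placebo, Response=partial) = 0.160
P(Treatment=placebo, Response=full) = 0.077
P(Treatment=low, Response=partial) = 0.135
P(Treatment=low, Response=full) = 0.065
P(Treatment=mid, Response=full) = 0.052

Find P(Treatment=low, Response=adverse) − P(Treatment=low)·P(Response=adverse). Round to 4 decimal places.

P(Treatment=low) = 0.135 + 0.065 + 0.062 = 0.262.
P(Response=adverse) = 0.132 + 0.062 + 0.096 + 0.050 = 0.340.
P(Treatment=low, Response=adverse) − P(Treatment=low)P(Response=adverse) = 0.062 − 0.262×0.340 = -0.0271.

-0.0271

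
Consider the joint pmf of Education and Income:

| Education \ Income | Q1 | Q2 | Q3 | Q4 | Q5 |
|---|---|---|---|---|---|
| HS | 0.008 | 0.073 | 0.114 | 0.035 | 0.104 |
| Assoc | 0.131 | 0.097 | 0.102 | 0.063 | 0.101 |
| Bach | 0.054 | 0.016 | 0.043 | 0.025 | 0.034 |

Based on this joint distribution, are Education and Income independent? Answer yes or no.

P(Education=HS) = 0.334 and P(Income=Q1) = 0.193, so their product is 0.06446, but P(Education=HS, Income=Q1) = 0.008. Since these differ, Education and Income are not independent.

no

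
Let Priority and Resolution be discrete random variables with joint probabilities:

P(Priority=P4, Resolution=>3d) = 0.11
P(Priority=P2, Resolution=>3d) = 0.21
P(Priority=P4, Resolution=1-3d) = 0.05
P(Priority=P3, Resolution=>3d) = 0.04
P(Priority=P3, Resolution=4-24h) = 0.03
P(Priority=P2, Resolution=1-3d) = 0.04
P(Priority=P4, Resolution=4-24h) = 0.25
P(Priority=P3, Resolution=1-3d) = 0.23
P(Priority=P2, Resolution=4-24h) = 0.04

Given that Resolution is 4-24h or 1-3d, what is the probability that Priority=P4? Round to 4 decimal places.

0.4688

P(Resolution=4-24h) = 0.04 + 0.03 + 0.25 = 0.32.
P(Resolution=1-3d) = 0.04 + 0.23 + 0.05 = 0.32.
P(Resolution ∈ {4-24h, 1-3d}) = 0.32 + 0.32 = 0.64; P(Priority=P4, Resolution ∈ {4-24h, 1-3d}) = 0.25 + 0.05 = 0.30.
P(Priority=P4 | Resolution ∈ {4-24h, 1-3d}) = 0.30/0.64 = 0.4688.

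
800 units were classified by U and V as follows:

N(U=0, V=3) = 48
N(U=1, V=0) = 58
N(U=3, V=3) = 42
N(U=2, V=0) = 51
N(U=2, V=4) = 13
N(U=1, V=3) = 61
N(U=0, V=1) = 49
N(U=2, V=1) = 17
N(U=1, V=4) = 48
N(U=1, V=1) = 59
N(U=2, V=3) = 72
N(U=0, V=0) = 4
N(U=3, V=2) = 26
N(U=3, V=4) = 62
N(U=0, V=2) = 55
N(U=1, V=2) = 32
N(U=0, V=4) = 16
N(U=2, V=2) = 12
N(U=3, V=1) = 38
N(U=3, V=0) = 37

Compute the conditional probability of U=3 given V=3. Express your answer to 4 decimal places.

Total with V=3: 48 + 61 + 72 + 42 = 223.
P(U=3 | V=3) = 42/223 = 0.1883.

0.1883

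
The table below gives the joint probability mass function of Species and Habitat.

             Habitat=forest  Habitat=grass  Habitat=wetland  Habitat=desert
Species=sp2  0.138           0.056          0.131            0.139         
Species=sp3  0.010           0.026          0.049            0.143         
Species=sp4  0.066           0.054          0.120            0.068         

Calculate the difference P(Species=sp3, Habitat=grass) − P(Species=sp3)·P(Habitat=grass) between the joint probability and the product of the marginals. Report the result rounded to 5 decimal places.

P(Species=sp3) = 0.010 + 0.026 + 0.049 + 0.143 = 0.228.
P(Habitat=grass) = 0.056 + 0.026 + 0.054 = 0.136.
P(Species=sp3, Habitat=grass) − P(Species=sp3)P(Habitat=grass) = 0.026 − 0.228×0.136 = -0.00501.

-0.00501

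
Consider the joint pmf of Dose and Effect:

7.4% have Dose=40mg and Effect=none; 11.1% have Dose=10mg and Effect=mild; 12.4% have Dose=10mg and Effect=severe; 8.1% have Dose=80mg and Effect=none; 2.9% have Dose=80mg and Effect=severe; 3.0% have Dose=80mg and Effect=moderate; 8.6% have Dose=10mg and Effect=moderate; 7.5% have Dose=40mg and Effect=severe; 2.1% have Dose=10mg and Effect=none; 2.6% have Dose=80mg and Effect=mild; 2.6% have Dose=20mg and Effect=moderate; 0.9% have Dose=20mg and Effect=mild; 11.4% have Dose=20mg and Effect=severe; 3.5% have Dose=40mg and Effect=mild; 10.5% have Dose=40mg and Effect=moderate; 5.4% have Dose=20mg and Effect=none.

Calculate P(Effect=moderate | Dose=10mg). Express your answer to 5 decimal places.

0.25146

P(Dose=10mg) = 0.021 + 0.111 + 0.086 + 0.124 = 0.342.
P(Effect=moderate | Dose=10mg) = 0.086/0.342 = 0.25146.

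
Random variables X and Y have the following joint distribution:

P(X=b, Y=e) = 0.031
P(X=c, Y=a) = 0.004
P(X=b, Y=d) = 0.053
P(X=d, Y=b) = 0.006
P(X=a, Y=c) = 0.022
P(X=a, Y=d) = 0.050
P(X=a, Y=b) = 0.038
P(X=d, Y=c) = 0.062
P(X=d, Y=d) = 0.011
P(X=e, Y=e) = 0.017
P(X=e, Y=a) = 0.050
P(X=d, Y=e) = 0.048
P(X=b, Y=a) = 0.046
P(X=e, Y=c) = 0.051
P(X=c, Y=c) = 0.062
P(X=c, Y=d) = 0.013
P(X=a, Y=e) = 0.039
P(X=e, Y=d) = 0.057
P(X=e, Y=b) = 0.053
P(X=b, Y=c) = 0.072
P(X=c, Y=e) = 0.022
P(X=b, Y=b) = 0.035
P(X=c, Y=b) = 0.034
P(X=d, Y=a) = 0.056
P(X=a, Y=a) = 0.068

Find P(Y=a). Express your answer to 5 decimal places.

P(Y=a) = 0.068 + 0.046 + 0.004 + 0.056 + 0.050 = 0.224.

0.22400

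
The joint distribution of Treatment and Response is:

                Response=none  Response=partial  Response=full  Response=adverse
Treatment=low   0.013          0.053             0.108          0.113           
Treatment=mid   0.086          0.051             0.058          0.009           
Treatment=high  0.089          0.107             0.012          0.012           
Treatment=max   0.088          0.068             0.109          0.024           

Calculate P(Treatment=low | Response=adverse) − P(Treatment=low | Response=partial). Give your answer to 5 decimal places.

0.52523

P(Response=adverse) = 0.113 + 0.009 + 0.012 + 0.024 = 0.158; P(Treatment=low | Response=adverse) = 0.113/0.158 = 0.715190.
P(Response=partial) = 0.053 + 0.051 + 0.107 + 0.068 = 0.279; P(Treatment=low | Response=partial) = 0.053/0.279 = 0.189964.
Difference = 0.52523.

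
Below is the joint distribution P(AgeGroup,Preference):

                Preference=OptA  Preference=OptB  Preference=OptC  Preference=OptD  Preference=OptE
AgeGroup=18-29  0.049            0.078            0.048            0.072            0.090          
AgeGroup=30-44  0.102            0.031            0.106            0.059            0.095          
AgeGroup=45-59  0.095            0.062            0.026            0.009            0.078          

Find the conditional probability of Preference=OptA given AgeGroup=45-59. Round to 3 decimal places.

P(AgeGroup=45-59) = 0.095 + 0.062 + 0.026 + 0.009 + 0.078 = 0.270.
P(Preference=OptA | AgeGroup=45-59) = 0.095/0.270 = 0.352.

0.352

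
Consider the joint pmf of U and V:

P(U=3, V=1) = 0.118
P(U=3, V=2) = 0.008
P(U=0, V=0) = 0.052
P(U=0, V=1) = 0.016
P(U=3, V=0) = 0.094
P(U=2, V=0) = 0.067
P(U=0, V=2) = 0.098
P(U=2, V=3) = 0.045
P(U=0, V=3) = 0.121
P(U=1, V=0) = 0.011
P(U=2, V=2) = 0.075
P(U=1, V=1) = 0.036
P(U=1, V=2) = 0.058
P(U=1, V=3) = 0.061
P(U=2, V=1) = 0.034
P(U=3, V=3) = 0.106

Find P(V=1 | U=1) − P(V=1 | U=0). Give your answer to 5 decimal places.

0.16112

P(U=1) = 0.011 + 0.036 + 0.058 + 0.061 = 0.166; P(V=1 | U=1) = 0.036/0.166 = 0.216867.
P(U=0) = 0.052 + 0.016 + 0.098 + 0.121 = 0.287; P(V=1 | U=0) = 0.016/0.287 = 0.055749.
Difference = 0.16112.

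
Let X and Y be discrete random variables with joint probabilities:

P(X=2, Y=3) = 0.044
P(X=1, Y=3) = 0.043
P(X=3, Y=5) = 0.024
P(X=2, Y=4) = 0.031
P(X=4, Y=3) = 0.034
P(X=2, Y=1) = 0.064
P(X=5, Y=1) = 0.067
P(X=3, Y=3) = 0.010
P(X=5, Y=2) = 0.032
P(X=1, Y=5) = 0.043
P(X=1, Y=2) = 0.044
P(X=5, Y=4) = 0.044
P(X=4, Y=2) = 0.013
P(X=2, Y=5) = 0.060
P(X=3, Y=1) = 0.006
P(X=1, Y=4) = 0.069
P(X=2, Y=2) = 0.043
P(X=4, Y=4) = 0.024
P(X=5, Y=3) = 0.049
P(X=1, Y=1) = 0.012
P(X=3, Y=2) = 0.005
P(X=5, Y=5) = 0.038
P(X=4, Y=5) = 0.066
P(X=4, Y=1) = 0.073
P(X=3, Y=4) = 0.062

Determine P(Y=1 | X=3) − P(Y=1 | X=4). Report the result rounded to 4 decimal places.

-0.2915

P(X=3) = 0.006 + 0.005 + 0.010 + 0.062 + 0.024 = 0.107; P(Y=1 | X=3) = 0.006/0.107 = 0.05607.
P(X=4) = 0.073 + 0.013 + 0.034 + 0.024 + 0.066 = 0.210; P(Y=1 | X=4) = 0.073/0.210 = 0.34762.
Difference = -0.2915.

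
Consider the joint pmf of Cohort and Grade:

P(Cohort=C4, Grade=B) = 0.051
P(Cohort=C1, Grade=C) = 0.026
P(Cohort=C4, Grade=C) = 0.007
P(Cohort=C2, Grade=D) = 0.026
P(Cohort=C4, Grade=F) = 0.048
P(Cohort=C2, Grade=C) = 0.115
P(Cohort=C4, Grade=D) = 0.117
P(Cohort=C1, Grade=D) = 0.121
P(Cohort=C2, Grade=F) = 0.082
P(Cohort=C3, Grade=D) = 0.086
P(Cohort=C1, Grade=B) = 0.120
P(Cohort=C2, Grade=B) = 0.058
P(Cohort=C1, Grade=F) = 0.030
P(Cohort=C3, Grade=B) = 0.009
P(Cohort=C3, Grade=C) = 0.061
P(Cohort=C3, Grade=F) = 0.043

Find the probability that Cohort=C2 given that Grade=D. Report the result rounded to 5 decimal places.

0.07429

P(Grade=D) = 0.121 + 0.026 + 0.086 + 0.117 = 0.350.
P(Cohort=C2 | Grade=D) = 0.026/0.350 = 0.07429.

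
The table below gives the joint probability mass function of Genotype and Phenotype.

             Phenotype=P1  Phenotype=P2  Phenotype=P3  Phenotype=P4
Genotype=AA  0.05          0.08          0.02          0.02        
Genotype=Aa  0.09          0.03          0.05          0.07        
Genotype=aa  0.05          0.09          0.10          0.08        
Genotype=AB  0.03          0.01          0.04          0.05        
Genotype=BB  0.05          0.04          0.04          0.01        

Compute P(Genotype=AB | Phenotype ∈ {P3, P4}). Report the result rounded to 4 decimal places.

P(Phenotype=P3) = 0.02 + 0.05 + 0.10 + 0.04 + 0.04 = 0.25.
P(Phenotype=P4) = 0.02 + 0.07 + 0.08 + 0.05 + 0.01 = 0.23.
P(Phenotype ∈ {P3, P4}) = 0.25 + 0.23 = 0.48; P(Genotype=AB, Phenotype ∈ {P3, P4}) = 0.04 + 0.05 = 0.09.
P(Genotype=AB | Phenotype ∈ {P3, P4}) = 0.09/0.48 = 0.1875.

0.1875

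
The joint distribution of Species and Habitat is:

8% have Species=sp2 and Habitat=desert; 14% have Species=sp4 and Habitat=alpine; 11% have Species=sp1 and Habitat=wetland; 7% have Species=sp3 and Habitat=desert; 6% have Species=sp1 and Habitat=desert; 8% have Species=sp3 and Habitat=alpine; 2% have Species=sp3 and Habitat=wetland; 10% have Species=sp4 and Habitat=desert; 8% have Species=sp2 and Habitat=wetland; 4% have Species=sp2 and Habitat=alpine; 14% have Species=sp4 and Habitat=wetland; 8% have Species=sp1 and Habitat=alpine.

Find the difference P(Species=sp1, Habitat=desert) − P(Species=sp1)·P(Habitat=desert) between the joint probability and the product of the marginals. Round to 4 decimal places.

P(Species=sp1) = 0.11 + 0.06 + 0.08 = 0.25.
P(Habitat=desert) = 0.06 + 0.08 + 0.07 + 0.10 = 0.31.
P(Species=sp1, Habitat=desert) − P(Species=sp1)P(Habitat=desert) = 0.06 − 0.25×0.31 = -0.0175.

-0.0175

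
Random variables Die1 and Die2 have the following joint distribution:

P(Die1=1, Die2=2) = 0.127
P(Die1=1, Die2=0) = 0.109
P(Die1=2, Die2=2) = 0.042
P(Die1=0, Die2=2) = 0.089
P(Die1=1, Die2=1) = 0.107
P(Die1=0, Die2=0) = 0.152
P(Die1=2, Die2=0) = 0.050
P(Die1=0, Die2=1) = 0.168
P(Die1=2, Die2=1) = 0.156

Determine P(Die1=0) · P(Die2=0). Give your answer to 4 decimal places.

P(Die1=0) = 0.152 + 0.168 + 0.089 = 0.409.
P(Die2=0) = 0.152 + 0.109 + 0.050 = 0.311.
Product: 0.409 × 0.311 = 0.1272.

0.1272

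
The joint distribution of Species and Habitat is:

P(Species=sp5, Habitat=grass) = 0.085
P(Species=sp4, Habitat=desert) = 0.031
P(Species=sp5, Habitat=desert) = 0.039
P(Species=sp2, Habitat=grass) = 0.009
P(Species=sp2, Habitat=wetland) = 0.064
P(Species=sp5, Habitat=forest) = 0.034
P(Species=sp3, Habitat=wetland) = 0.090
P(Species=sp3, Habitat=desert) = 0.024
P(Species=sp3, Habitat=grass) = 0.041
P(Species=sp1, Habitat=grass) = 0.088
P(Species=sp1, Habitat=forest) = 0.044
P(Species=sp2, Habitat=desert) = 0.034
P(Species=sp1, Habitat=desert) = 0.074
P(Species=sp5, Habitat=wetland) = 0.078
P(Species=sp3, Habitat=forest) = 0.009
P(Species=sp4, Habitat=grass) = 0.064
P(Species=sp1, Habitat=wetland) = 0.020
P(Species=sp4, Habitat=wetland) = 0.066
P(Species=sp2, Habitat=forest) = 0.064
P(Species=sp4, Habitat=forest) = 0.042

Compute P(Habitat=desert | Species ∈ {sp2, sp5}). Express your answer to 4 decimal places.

P(Species=sp2) = 0.064 + 0.009 + 0.064 + 0.034 = 0.171.
P(Species=sp5) = 0.034 + 0.085 + 0.078 + 0.039 = 0.236.
P(Species ∈ {sp2, sp5}) = 0.171 + 0.236 = 0.407; P(Habitat=desert, Species ∈ {sp2, sp5}) = 0.034 + 0.039 = 0.073.
P(Habitat=desert | Species ∈ {sp2, sp5}) = 0.073/0.407 = 0.1794.

0.1794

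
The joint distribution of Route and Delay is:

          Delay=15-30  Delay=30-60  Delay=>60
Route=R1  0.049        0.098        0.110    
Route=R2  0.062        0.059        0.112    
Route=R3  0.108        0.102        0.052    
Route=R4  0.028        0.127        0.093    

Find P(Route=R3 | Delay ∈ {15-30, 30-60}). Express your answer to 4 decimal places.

P(Delay=15-30) = 0.049 + 0.062 + 0.108 + 0.028 = 0.247.
P(Delay=30-60) = 0.098 + 0.059 + 0.102 + 0.127 = 0.386.
P(Delay ∈ {15-30, 30-60}) = 0.247 + 0.386 = 0.633; P(Route=R3, Delay ∈ {15-30, 30-60}) = 0.108 + 0.102 = 0.210.
P(Route=R3 | Delay ∈ {15-30, 30-60}) = 0.210/0.633 = 0.3318.

0.3318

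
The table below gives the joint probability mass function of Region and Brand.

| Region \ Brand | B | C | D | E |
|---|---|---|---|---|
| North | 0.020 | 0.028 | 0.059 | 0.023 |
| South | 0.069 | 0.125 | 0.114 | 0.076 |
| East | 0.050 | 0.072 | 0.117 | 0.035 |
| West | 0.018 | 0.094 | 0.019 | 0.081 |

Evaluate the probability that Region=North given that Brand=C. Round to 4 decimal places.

0.0878

P(Brand=C) = 0.028 + 0.125 + 0.072 + 0.094 = 0.319.
P(Region=North | Brand=C) = 0.028/0.319 = 0.0878.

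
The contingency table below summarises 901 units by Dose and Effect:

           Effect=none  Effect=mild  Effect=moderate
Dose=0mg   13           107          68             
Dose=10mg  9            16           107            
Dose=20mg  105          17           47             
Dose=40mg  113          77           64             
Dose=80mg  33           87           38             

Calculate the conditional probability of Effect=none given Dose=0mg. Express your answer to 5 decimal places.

Total with Dose=0mg: 13 + 107 + 68 = 188.
P(Effect=none | Dose=0mg) = 13/188 = 0.06915.

0.06915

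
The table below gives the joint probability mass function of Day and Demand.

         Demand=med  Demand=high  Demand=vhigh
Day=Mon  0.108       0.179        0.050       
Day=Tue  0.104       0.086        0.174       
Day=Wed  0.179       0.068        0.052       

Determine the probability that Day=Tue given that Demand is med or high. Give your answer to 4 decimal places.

P(Demand=med) = 0.108 + 0.104 + 0.179 = 0.391.
P(Demand=high) = 0.179 + 0.086 + 0.068 = 0.333.
P(Demand ∈ {med, high}) = 0.391 + 0.333 = 0.724; P(Day=Tue, Demand ∈ {med, high}) = 0.104 + 0.086 = 0.190.
P(Day=Tue | Demand ∈ {med, high}) = 0.190/0.724 = 0.2624.

0.2624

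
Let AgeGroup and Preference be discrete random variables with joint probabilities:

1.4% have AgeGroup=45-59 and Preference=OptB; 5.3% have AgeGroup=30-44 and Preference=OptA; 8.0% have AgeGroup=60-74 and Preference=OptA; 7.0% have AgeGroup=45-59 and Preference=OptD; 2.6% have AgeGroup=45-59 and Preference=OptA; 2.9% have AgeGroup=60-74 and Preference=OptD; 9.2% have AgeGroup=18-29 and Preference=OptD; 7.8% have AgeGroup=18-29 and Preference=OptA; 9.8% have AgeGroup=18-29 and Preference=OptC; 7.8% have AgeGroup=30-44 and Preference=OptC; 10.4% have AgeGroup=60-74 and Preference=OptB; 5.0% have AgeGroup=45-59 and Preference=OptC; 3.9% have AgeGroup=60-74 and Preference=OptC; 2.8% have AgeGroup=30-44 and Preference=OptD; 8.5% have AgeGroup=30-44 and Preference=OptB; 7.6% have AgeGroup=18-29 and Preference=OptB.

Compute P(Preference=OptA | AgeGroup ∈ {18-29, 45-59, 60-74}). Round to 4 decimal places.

P(AgeGroup=18-29) = 0.078 + 0.076 + 0.098 + 0.092 = 0.344.
P(AgeGroup=45-59) = 0.026 + 0.014 + 0.050 + 0.070 = 0.160.
P(AgeGroup=60-74) = 0.080 + 0.104 + 0.039 + 0.029 = 0.252.
P(AgeGroup ∈ {18-29, 45-59, 60-74}) = 0.344 + 0.160 + 0.252 = 0.756; P(Preference=OptA, AgeGroup ∈ {18-29, 45-59, 60-74}) = 0.078 + 0.026 + 0.080 = 0.184.
P(Preference=OptA | AgeGroup ∈ {18-29, 45-59, 60-74}) = 0.184/0.756 = 0.2434.

0.2434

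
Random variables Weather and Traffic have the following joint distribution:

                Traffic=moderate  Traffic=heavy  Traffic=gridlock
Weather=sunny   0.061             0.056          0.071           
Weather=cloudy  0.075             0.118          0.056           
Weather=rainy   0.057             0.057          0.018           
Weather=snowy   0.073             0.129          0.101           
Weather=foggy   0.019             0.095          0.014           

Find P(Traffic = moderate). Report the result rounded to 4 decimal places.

P(Traffic=moderate) = 0.061 + 0.075 + 0.057 + 0.073 + 0.019 = 0.285.

0.2850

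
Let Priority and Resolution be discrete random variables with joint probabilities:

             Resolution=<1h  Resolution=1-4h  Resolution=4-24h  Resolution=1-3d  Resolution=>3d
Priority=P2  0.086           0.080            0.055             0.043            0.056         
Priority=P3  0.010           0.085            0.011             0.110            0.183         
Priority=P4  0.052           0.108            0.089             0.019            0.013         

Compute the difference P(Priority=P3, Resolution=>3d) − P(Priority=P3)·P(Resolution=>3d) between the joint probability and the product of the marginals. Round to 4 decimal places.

0.0825

P(Priority=P3) = 0.010 + 0.085 + 0.011 + 0.110 + 0.183 = 0.399.
P(Resolution=>3d) = 0.056 + 0.183 + 0.013 = 0.252.
P(Priority=P3, Resolution=>3d) − P(Priority=P3)P(Resolution=>3d) = 0.183 − 0.399×0.252 = 0.0825.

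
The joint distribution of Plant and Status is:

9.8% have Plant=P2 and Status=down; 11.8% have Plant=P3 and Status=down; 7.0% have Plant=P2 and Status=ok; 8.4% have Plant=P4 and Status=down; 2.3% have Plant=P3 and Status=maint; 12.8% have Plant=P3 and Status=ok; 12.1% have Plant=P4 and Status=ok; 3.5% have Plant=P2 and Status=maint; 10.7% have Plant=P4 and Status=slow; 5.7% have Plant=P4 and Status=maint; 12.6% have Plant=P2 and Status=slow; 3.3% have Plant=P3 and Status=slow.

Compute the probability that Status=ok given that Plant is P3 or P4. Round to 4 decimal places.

0.3711

P(Plant=P3) = 0.128 + 0.033 + 0.118 + 0.023 = 0.302.
P(Plant=P4) = 0.121 + 0.107 + 0.084 + 0.057 = 0.369.
P(Plant ∈ {P3, P4}) = 0.302 + 0.369 = 0.671; P(Status=ok, Plant ∈ {P3, P4}) = 0.128 + 0.121 = 0.249.
P(Status=ok | Plant ∈ {P3, P4}) = 0.249/0.671 = 0.3711.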